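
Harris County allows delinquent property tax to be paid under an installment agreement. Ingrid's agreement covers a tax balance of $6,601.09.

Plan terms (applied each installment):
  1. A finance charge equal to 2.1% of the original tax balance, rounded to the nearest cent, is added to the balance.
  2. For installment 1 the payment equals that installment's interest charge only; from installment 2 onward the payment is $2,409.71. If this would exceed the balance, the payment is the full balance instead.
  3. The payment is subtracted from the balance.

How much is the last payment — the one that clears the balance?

$2,197.53

Installment 1: $6,601.09 +$138.62 interest = $6,739.71; pay $138.62 → $6,601.09
Installment 2: $6,601.09 +$138.62 interest = $6,739.71; pay $2,409.71 → $4,330.00
Installment 3: $4,330.00 +$138.62 interest = $4,468.62; pay $2,409.71 → $2,058.91
Installment 4: $2,058.91 +$138.62 interest = $2,197.53; pay $2,197.53 → $0.00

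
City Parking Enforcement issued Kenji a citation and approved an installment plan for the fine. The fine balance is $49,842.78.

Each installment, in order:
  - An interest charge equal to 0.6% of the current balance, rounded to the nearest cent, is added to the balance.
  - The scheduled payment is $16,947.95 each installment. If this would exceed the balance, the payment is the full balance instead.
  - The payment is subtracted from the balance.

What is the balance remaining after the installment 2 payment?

# | Opening | Interest | Payment | End bal
1 | $49,842.78 | $299.06 | $16,947.95 | $33,193.89
2 | $33,193.89 | $199.16 | $16,947.95 | $16,445.10

$16,445.10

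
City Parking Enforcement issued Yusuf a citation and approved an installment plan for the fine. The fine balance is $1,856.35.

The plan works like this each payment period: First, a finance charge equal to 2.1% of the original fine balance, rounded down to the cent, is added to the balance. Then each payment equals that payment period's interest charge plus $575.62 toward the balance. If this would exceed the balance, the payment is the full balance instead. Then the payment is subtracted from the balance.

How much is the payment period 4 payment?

Payment period 1: $1,856.35 +$38.98 interest = $1,895.33; pay $614.60 → $1,280.73
Payment period 2: $1,280.73 +$38.98 interest = $1,319.71; pay $614.60 → $705.11
Payment period 3: $705.11 +$38.98 interest = $744.09; pay $614.60 → $129.49
Payment period 4: $129.49 +$38.98 interest = $168.47; pay $168.47 → $0.00

$168.47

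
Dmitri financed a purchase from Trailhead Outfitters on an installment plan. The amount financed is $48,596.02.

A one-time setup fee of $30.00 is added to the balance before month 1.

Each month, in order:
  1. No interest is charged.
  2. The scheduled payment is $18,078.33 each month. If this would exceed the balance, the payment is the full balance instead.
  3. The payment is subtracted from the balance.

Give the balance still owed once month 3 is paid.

$0.00

Month 1: opening $48,626.02; payment $18,078.33; balance $30,547.69
Month 2: opening $30,547.69; payment $18,078.33; balance $12,469.36
Month 3: opening $12,469.36; payment $12,469.36; balance $0.00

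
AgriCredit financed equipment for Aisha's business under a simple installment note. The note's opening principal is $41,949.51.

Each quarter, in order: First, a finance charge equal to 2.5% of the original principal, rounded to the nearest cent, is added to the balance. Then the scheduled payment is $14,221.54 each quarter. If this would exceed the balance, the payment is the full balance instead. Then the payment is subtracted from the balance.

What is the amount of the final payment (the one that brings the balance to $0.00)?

Quarter 1: $41,949.51 +$1,048.74 interest = $42,998.25; pay $14,221.54 → $28,776.71
Quarter 2: $28,776.71 +$1,048.74 interest = $29,825.45; pay $14,221.54 → $15,603.91
Quarter 3: $15,603.91 +$1,048.74 interest = $16,652.65; pay $14,221.54 → $2,431.11
Quarter 4: $2,431.11 +$1,048.74 interest = $3,479.85; pay $3,479.85 → $0.00

$3,479.85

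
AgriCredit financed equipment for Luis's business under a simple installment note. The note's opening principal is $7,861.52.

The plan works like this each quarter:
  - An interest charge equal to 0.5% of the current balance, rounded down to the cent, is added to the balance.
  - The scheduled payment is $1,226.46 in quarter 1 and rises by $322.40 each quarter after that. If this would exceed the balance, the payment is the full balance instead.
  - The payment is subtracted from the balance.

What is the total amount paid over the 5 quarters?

$7,982.22

Quarter 1: opening $7,861.52; interest $39.30 → $7,900.82; payment $1,226.46; balance $6,674.36
Quarter 2: opening $6,674.36; interest $33.37 → $6,707.73; payment $1,548.86; balance $5,158.87
Quarter 3: opening $5,158.87; interest $25.79 → $5,184.66; payment $1,871.26; balance $3,313.40
Quarter 4: opening $3,313.40; interest $16.56 → $3,329.96; payment $2,193.66; balance $1,136.30
Quarter 5: opening $1,136.30; interest $5.68 → $1,141.98; payment $1,141.98; balance $0.00
Total paid: $7,982.22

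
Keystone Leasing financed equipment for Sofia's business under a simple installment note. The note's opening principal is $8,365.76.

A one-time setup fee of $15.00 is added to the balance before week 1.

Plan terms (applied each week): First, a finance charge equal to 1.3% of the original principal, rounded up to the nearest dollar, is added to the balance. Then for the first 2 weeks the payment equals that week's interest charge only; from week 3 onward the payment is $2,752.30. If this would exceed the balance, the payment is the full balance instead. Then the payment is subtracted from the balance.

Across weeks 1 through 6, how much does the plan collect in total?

$9,034.76

Week 1: $8,380.76 +$109.00 interest = $8,489.76; pay $109.00 → $8,380.76
Week 2: $8,380.76 +$109.00 interest = $8,489.76; pay $109.00 → $8,380.76
Week 3: $8,380.76 +$109.00 interest = $8,489.76; pay $2,752.30 → $5,737.46
Week 4: $5,737.46 +$109.00 interest = $5,846.46; pay $2,752.30 → $3,094.16
Week 5: $3,094.16 +$109.00 interest = $3,203.16; pay $2,752.30 → $450.86
Week 6: $450.86 +$109.00 interest = $559.86; pay $559.86 → $0.00
Total paid: $9,034.76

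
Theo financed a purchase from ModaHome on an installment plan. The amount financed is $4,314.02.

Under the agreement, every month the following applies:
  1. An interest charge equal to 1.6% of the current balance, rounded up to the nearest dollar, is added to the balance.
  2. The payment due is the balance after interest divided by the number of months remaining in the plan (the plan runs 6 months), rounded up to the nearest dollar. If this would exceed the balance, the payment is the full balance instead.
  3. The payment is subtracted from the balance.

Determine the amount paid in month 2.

$743.00

Month 1: opening $4,314.02; interest $70.00 → $4,384.02; payment $731.00; balance $3,653.02
Month 2: opening $3,653.02; interest $59.00 → $3,712.02; payment $743.00; balance $2,969.02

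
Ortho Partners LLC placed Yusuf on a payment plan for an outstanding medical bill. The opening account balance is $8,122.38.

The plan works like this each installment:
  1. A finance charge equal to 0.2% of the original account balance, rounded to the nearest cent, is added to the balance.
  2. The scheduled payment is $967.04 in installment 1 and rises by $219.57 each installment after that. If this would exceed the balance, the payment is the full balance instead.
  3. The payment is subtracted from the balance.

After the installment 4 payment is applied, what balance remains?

$3,001.76

Installment 1: opening $8,122.38; interest $16.24 → $8,138.62; payment $967.04; balance $7,171.58
Installment 2: opening $7,171.58; interest $16.24 → $7,187.82; payment $1,186.61; balance $6,001.21
Installment 3: opening $6,001.21; interest $16.24 → $6,017.45; payment $1,406.18; balance $4,611.27
Installment 4: opening $4,611.27; interest $16.24 → $4,627.51; payment $1,625.75; balance $3,001.76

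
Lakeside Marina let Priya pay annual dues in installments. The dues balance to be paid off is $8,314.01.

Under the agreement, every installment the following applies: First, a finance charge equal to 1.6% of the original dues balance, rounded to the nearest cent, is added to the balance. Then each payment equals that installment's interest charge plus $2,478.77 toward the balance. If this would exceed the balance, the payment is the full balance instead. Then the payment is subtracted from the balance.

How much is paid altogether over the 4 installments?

Installment 1: opening $8,314.01; interest $133.02 → $8,447.03; payment $2,611.79; balance $5,835.24
Installment 2: opening $5,835.24; interest $133.02 → $5,968.26; payment $2,611.79; balance $3,356.47
Installment 3: opening $3,356.47; interest $133.02 → $3,489.49; payment $2,611.79; balance $877.70
Installment 4: opening $877.70; interest $133.02 → $1,010.72; payment $1,010.72; balance $0.00
Total paid: $8,846.09

$8,846.09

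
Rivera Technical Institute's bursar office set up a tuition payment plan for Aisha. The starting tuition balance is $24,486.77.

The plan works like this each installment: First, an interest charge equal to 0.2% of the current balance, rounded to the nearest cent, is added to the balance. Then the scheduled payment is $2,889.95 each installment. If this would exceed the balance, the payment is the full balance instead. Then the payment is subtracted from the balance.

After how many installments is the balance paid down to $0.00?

9

Installment 1: $24,486.77 +$48.97 interest = $24,535.74; pay $2,889.95 → $21,645.79
Installment 2: $21,645.79 +$43.29 interest = $21,689.08; pay $2,889.95 → $18,799.13
Installment 3: $18,799.13 +$37.60 interest = $18,836.73; pay $2,889.95 → $15,946.78
Installment 4: $15,946.78 +$31.89 interest = $15,978.67; pay $2,889.95 → $13,088.72
Installment 5: $13,088.72 +$26.18 interest = $13,114.90; pay $2,889.95 → $10,224.95
Installment 6: $10,224.95 +$20.45 interest = $10,245.40; pay $2,889.95 → $7,355.45
Installment 7: $7,355.45 +$14.71 interest = $7,370.16; pay $2,889.95 → $4,480.21
Installment 8: $4,480.21 +$8.96 interest = $4,489.17; pay $2,889.95 → $1,599.22
Installment 9: $1,599.22 +$3.20 interest = $1,602.42; pay $1,602.42 → $0.00
Balance reaches $0.00 in installment 9.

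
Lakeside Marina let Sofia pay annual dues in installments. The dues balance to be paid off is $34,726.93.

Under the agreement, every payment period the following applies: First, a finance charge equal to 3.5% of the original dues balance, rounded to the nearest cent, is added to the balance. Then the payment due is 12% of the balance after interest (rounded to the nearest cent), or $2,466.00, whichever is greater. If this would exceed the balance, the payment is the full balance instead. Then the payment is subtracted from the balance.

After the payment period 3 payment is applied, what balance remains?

$26,504.54

Payment period 1: $34,726.93 +$1,215.44 interest = $35,942.37; pay $4,313.08 → $31,629.29
Payment period 2: $31,629.29 +$1,215.44 interest = $32,844.73; pay $3,941.37 → $28,903.36
Payment period 3: $28,903.36 +$1,215.44 interest = $30,118.80; pay $3,614.26 → $26,504.54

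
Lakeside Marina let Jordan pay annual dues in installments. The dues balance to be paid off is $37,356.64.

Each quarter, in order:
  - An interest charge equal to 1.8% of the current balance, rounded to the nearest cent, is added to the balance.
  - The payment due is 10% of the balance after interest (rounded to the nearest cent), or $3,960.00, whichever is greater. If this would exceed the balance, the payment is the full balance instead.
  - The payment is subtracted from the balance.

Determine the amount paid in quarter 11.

Quarter 1: $37,356.64 +$672.42 interest = $38,029.06; pay $3,960.00 → $34,069.06
Quarter 2: $34,069.06 +$613.24 interest = $34,682.30; pay $3,960.00 → $30,722.30
Quarter 3: $30,722.30 +$553.00 interest = $31,275.30; pay $3,960.00 → $27,315.30
Quarter 4: $27,315.30 +$491.68 interest = $27,806.98; pay $3,960.00 → $23,846.98
Quarter 5: $23,846.98 +$429.25 interest = $24,276.23; pay $3,960.00 → $20,316.23
Quarter 6: $20,316.23 +$365.69 interest = $20,681.92; pay $3,960.00 → $16,721.92
Quarter 7: $16,721.92 +$300.99 interest = $17,022.91; pay $3,960.00 → $13,062.91
Quarter 8: $13,062.91 +$235.13 interest = $13,298.04; pay $3,960.00 → $9,338.04
Quarter 9: $9,338.04 +$168.08 interest = $9,506.12; pay $3,960.00 → $5,546.12
Quarter 10: $5,546.12 +$99.83 interest = $5,645.95; pay $3,960.00 → $1,685.95
Quarter 11: $1,685.95 +$30.35 interest = $1,716.30; pay $1,716.30 → $0.00

$1,716.30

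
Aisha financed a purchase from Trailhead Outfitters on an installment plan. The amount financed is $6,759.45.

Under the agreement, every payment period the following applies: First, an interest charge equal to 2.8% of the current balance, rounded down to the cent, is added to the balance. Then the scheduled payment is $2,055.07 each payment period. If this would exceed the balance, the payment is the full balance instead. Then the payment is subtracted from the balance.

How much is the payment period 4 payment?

$1,031.93

Payment period 1: opening $6,759.45; interest $189.26 → $6,948.71; payment $2,055.07; balance $4,893.64
Payment period 2: opening $4,893.64; interest $137.02 → $5,030.66; payment $2,055.07; balance $2,975.59
Payment period 3: opening $2,975.59; interest $83.31 → $3,058.90; payment $2,055.07; balance $1,003.83
Payment period 4: opening $1,003.83; interest $28.10 → $1,031.93; payment $1,031.93; balance $0.00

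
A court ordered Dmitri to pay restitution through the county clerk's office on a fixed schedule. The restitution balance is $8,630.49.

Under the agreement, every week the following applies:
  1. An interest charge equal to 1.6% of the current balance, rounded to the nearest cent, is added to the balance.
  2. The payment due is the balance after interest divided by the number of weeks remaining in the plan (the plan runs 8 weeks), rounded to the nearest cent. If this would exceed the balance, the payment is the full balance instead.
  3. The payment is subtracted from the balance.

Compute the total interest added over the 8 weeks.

$645.16

Week 1: opening $8,630.49; interest $138.09 → $8,768.58; payment $1,096.07; balance $7,672.51
Week 2: opening $7,672.51; interest $122.76 → $7,795.27; payment $1,113.61; balance $6,681.66
Week 3: opening $6,681.66; interest $106.91 → $6,788.57; payment $1,131.43; balance $5,657.14
Week 4: opening $5,657.14; interest $90.51 → $5,747.65; payment $1,149.53; balance $4,598.12
Week 5: opening $4,598.12; interest $73.57 → $4,671.69; payment $1,167.92; balance $3,503.77
Week 6: opening $3,503.77; interest $56.06 → $3,559.83; payment $1,186.61; balance $2,373.22
Week 7: opening $2,373.22; interest $37.97 → $2,411.19; payment $1,205.60; balance $1,205.59
Week 8: opening $1,205.59; interest $19.29 → $1,224.88; payment $1,224.88; balance $0.00
Total interest: $138.09 + $122.76 + $106.91 + $90.51 + $73.57 + $56.06 + $37.97 + $19.29 = $645.16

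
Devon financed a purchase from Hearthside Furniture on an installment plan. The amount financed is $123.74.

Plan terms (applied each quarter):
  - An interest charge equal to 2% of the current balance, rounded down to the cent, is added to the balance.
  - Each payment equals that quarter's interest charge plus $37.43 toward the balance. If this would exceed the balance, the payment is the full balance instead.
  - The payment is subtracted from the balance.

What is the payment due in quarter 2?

Quarter 1: opening $123.74; interest $2.47 → $126.21; payment $39.90; balance $86.31
Quarter 2: opening $86.31; interest $1.72 → $88.03; payment $39.15; balance $48.88

$39.15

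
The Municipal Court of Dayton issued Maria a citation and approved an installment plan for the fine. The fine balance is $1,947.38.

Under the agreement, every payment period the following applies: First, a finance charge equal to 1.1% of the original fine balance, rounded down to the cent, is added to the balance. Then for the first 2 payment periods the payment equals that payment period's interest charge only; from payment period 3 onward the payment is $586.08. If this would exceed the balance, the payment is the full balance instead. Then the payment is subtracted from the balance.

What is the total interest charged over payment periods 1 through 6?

$128.52

Payment period 1: opening $1,947.38; interest $21.42 → $1,968.80; payment $21.42; balance $1,947.38
Payment period 2: opening $1,947.38; interest $21.42 → $1,968.80; payment $21.42; balance $1,947.38
Payment period 3: opening $1,947.38; interest $21.42 → $1,968.80; payment $586.08; balance $1,382.72
Payment period 4: opening $1,382.72; interest $21.42 → $1,404.14; payment $586.08; balance $818.06
Payment period 5: opening $818.06; interest $21.42 → $839.48; payment $586.08; balance $253.40
Payment period 6: opening $253.40; interest $21.42 → $274.82; payment $274.82; balance $0.00
Total interest: $21.42 + $21.42 + $21.42 + $21.42 + $21.42 + $21.42 = $128.52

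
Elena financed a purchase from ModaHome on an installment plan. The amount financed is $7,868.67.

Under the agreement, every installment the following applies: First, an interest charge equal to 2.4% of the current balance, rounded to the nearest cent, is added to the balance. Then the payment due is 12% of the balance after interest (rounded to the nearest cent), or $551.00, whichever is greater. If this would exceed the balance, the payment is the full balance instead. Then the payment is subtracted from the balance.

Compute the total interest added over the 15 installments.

$1,386.04

Installment 1: opening $7,868.67; interest $188.85 → $8,057.52; payment $966.90; balance $7,090.62
Installment 2: opening $7,090.62; interest $170.17 → $7,260.79; payment $871.29; balance $6,389.50
Installment 3: opening $6,389.50; interest $153.35 → $6,542.85; payment $785.14; balance $5,757.71
Installment 4: opening $5,757.71; interest $138.19 → $5,895.90; payment $707.51; balance $5,188.39
Installment 5: opening $5,188.39; interest $124.52 → $5,312.91; payment $637.55; balance $4,675.36
Installment 6: opening $4,675.36; interest $112.21 → $4,787.57; payment $574.51; balance $4,213.06
Installment 7: opening $4,213.06; interest $101.11 → $4,314.17; payment $551.00; balance $3,763.17
Installment 8: opening $3,763.17; interest $90.32 → $3,853.49; payment $551.00; balance $3,302.49
Installment 9: opening $3,302.49; interest $79.26 → $3,381.75; payment $551.00; balance $2,830.75
Installment 10: opening $2,830.75; interest $67.94 → $2,898.69; payment $551.00; balance $2,347.69
Installment 11: opening $2,347.69; interest $56.34 → $2,404.03; payment $551.00; balance $1,853.03
Installment 12: opening $1,853.03; interest $44.47 → $1,897.50; payment $551.00; balance $1,346.50
Installment 13: opening $1,346.50; interest $32.32 → $1,378.82; payment $551.00; balance $827.82
Installment 14: opening $827.82; interest $19.87 → $847.69; payment $551.00; balance $296.69
Installment 15: opening $296.69; interest $7.12 → $303.81; payment $303.81; balance $0.00
Total interest: $188.85 + $170.17 + $153.35 + $138.19 + $124.52 + $112.21 + $101.11 + $90.32 + $79.26 + $67.94 + $56.34 + $44.47 + $32.32 + $19.87 + $7.12 = $1,386.04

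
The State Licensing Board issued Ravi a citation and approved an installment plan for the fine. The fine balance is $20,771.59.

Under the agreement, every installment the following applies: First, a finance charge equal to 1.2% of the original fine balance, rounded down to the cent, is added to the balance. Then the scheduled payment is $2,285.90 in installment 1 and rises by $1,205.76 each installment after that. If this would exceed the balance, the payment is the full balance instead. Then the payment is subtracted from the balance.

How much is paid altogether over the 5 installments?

$22,017.84

# | Opening | Interest | Payment | End bal
1 | $20,771.59 | $249.25 | $2,285.90 | $18,734.94
2 | $18,734.94 | $249.25 | $3,491.66 | $15,492.53
3 | $15,492.53 | $249.25 | $4,697.42 | $11,044.36
4 | $11,044.36 | $249.25 | $5,903.18 | $5,390.43
5 | $5,390.43 | $249.25 | $5,639.68 | $0.00
Total paid: $22,017.84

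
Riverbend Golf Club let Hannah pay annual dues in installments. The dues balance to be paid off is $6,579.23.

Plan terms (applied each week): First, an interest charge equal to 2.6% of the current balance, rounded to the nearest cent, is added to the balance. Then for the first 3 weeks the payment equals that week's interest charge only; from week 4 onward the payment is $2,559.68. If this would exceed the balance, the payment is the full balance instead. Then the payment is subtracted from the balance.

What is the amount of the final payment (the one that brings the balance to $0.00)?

$1,785.13

# | Opening | Interest | Payment | End bal
1 | $6,579.23 | $171.06 | $171.06 | $6,579.23
2 | $6,579.23 | $171.06 | $171.06 | $6,579.23
3 | $6,579.23 | $171.06 | $171.06 | $6,579.23
4 | $6,579.23 | $171.06 | $2,559.68 | $4,190.61
5 | $4,190.61 | $108.96 | $2,559.68 | $1,739.89
6 | $1,739.89 | $45.24 | $1,785.13 | $0.00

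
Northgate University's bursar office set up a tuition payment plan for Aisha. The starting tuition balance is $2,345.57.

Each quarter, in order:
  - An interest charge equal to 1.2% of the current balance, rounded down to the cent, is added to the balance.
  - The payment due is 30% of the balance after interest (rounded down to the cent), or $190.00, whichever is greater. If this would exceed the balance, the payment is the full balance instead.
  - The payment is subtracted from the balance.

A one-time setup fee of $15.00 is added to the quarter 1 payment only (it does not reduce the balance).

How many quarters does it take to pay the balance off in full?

Quarter 1: $2,345.57 +$28.14 interest = $2,373.71; pay $712.11 (+ $15.00 fee) → $1,661.60
Quarter 2: $1,661.60 +$19.93 interest = $1,681.53; pay $504.45 → $1,177.08
Quarter 3: $1,177.08 +$14.12 interest = $1,191.20; pay $357.36 → $833.84
Quarter 4: $833.84 +$10.00 interest = $843.84; pay $253.15 → $590.69
Quarter 5: $590.69 +$7.08 interest = $597.77; pay $190.00 → $407.77
Quarter 6: $407.77 +$4.89 interest = $412.66; pay $190.00 → $222.66
Quarter 7: $222.66 +$2.67 interest = $225.33; pay $190.00 → $35.33
Quarter 8: $35.33 +$0.42 interest = $35.75; pay $35.75 → $0.00
Balance reaches $0.00 in quarter 8.

8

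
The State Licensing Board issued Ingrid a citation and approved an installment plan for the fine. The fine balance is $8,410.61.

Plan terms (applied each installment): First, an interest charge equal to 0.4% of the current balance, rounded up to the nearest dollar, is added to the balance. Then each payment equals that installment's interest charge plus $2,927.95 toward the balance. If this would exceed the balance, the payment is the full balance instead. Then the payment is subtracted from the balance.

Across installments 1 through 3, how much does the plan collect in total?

$8,477.61

Installment 1: opening $8,410.61; interest $34.00 → $8,444.61; payment $2,961.95; balance $5,482.66
Installment 2: opening $5,482.66; interest $22.00 → $5,504.66; payment $2,949.95; balance $2,554.71
Installment 3: opening $2,554.71; interest $11.00 → $2,565.71; payment $2,565.71; balance $0.00
Total paid: $8,477.61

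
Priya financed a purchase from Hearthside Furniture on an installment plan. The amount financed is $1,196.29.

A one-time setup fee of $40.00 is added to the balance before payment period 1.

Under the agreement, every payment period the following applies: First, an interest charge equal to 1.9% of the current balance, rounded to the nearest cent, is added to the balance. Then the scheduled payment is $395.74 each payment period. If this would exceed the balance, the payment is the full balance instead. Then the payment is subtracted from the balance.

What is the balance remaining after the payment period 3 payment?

Payment period 1: $1,236.29 +$23.49 interest = $1,259.78; pay $395.74 → $864.04
Payment period 2: $864.04 +$16.42 interest = $880.46; pay $395.74 → $484.72
Payment period 3: $484.72 +$9.21 interest = $493.93; pay $395.74 → $98.19

$98.19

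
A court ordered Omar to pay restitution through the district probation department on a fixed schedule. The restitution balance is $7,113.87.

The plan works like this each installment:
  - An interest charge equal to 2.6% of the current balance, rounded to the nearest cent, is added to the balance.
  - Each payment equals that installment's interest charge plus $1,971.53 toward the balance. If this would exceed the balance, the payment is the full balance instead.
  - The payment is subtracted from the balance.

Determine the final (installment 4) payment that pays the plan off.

Installment 1: opening $7,113.87; interest $184.96 → $7,298.83; payment $2,156.49; balance $5,142.34
Installment 2: opening $5,142.34; interest $133.70 → $5,276.04; payment $2,105.23; balance $3,170.81
Installment 3: opening $3,170.81; interest $82.44 → $3,253.25; payment $2,053.97; balance $1,199.28
Installment 4: opening $1,199.28; interest $31.18 → $1,230.46; payment $1,230.46; balance $0.00

$1,230.46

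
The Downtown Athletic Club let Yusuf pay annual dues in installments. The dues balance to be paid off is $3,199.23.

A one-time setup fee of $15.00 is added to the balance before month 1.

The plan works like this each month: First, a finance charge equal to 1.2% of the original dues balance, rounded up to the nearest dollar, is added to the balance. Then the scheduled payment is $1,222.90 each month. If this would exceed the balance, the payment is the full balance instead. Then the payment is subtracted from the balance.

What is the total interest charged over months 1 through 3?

$117.00

Month 1: opening $3,214.23; interest $39.00 → $3,253.23; payment $1,222.90; balance $2,030.33
Month 2: opening $2,030.33; interest $39.00 → $2,069.33; payment $1,222.90; balance $846.43
Month 3: opening $846.43; interest $39.00 → $885.43; payment $885.43; balance $0.00
Total interest: $39.00 + $39.00 + $39.00 = $117.00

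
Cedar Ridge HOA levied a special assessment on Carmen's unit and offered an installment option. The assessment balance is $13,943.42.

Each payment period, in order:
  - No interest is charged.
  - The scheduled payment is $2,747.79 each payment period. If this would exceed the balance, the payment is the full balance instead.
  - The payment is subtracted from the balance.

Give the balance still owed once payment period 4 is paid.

$2,952.26

Payment period 1: $13,943.42 − $2,747.79 → $11,195.63
Payment period 2: $11,195.63 − $2,747.79 → $8,447.84
Payment period 3: $8,447.84 − $2,747.79 → $5,700.05
Payment period 4: $5,700.05 − $2,747.79 → $2,952.26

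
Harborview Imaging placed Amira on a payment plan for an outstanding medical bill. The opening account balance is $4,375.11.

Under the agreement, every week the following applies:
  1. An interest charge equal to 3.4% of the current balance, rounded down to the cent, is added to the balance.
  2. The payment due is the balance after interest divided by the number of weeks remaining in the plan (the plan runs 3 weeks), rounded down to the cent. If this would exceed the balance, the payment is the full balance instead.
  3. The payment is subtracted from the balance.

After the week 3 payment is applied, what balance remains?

Week 1: $4,375.11 +$148.75 interest = $4,523.86; pay $1,507.95 → $3,015.91
Week 2: $3,015.91 +$102.54 interest = $3,118.45; pay $1,559.22 → $1,559.23
Week 3: $1,559.23 +$53.01 interest = $1,612.24; pay $1,612.24 → $0.00

$0.00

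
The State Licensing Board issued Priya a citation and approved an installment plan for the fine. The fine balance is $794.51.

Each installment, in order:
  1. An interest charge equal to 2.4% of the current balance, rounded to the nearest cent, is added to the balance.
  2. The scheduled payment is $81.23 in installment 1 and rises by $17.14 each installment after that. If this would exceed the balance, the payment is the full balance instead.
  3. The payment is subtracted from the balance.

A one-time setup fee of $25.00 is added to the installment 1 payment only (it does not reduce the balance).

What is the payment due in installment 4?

$132.65

Installment 1: $794.51 +$19.07 interest = $813.58; pay $81.23 (+ $25.00 fee) → $732.35
Installment 2: $732.35 +$17.58 interest = $749.93; pay $98.37 → $651.56
Installment 3: $651.56 +$15.64 interest = $667.20; pay $115.51 → $551.69
Installment 4: $551.69 +$13.24 interest = $564.93; pay $132.65 → $432.28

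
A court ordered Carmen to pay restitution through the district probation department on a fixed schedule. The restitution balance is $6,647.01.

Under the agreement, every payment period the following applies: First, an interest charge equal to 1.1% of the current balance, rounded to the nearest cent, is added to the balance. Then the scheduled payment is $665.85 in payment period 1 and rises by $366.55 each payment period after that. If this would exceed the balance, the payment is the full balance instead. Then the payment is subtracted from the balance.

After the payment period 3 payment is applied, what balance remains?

# | Opening | Interest | Payment | End bal
1 | $6,647.01 | $73.12 | $665.85 | $6,054.28
2 | $6,054.28 | $66.60 | $1,032.40 | $5,088.48
3 | $5,088.48 | $55.97 | $1,398.95 | $3,745.50

$3,745.50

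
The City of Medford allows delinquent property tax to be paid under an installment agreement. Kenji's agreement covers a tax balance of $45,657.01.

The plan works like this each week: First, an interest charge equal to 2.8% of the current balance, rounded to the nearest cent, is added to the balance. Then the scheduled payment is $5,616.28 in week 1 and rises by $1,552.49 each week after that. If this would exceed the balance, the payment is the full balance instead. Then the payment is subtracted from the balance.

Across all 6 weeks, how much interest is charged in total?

Week 1: opening $45,657.01; interest $1,278.40 → $46,935.41; payment $5,616.28; balance $41,319.13
Week 2: opening $41,319.13; interest $1,156.94 → $42,476.07; payment $7,168.77; balance $35,307.30
Week 3: opening $35,307.30; interest $988.60 → $36,295.90; payment $8,721.26; balance $27,574.64
Week 4: opening $27,574.64; interest $772.09 → $28,346.73; payment $10,273.75; balance $18,072.98
Week 5: opening $18,072.98; interest $506.04 → $18,579.02; payment $11,826.24; balance $6,752.78
Week 6: opening $6,752.78; interest $189.08 → $6,941.86; payment $6,941.86; balance $0.00
Total interest: $1,278.40 + $1,156.94 + $988.60 + $772.09 + $506.04 + $189.08 = $4,891.15

$4,891.15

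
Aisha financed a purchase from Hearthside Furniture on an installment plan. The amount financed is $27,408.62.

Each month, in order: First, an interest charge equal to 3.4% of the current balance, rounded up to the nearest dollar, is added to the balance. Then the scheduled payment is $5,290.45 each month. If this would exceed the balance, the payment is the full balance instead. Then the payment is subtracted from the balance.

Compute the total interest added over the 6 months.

$3,268.00

Month 1: $27,408.62 +$932.00 interest = $28,340.62; pay $5,290.45 → $23,050.17
Month 2: $23,050.17 +$784.00 interest = $23,834.17; pay $5,290.45 → $18,543.72
Month 3: $18,543.72 +$631.00 interest = $19,174.72; pay $5,290.45 → $13,884.27
Month 4: $13,884.27 +$473.00 interest = $14,357.27; pay $5,290.45 → $9,066.82
Month 5: $9,066.82 +$309.00 interest = $9,375.82; pay $5,290.45 → $4,085.37
Month 6: $4,085.37 +$139.00 interest = $4,224.37; pay $4,224.37 → $0.00
Total interest: $932.00 + $784.00 + $631.00 + $473.00 + $309.00 + $139.00 = $3,268.00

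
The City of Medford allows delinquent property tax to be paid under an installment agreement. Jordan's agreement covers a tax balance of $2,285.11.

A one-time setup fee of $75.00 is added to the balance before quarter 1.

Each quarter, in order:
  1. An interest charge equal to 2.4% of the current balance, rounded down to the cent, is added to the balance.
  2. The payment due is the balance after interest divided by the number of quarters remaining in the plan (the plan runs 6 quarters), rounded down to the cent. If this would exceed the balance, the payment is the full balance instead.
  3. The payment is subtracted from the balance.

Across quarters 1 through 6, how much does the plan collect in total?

$2,566.44

Quarter 1: opening $2,360.11; interest $56.64 → $2,416.75; payment $402.79; balance $2,013.96
Quarter 2: opening $2,013.96; interest $48.33 → $2,062.29; payment $412.45; balance $1,649.84
Quarter 3: opening $1,649.84; interest $39.59 → $1,689.43; payment $422.35; balance $1,267.08
Quarter 4: opening $1,267.08; interest $30.40 → $1,297.48; payment $432.49; balance $864.99
Quarter 5: opening $864.99; interest $20.75 → $885.74; payment $442.87; balance $442.87
Quarter 6: opening $442.87; interest $10.62 → $453.49; payment $453.49; balance $0.00
Total paid: $2,566.44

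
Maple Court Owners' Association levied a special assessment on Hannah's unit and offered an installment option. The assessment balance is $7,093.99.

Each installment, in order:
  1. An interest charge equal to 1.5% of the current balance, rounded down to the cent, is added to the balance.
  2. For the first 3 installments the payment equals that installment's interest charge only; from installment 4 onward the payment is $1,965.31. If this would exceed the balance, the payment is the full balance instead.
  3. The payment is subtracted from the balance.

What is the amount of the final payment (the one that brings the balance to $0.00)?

$1,454.69

# | Opening | Interest | Payment | End bal
1 | $7,093.99 | $106.40 | $106.40 | $7,093.99
2 | $7,093.99 | $106.40 | $106.40 | $7,093.99
3 | $7,093.99 | $106.40 | $106.40 | $7,093.99
4 | $7,093.99 | $106.40 | $1,965.31 | $5,235.08
5 | $5,235.08 | $78.52 | $1,965.31 | $3,348.29
6 | $3,348.29 | $50.22 | $1,965.31 | $1,433.20
7 | $1,433.20 | $21.49 | $1,454.69 | $0.00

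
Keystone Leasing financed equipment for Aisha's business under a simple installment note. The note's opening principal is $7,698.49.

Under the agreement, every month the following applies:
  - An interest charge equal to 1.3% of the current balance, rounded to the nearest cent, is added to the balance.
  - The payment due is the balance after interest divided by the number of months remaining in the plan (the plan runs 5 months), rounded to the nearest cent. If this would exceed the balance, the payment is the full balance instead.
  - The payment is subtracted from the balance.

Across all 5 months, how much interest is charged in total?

$305.50

Month 1: $7,698.49 +$100.08 interest = $7,798.57; pay $1,559.71 → $6,238.86
Month 2: $6,238.86 +$81.11 interest = $6,319.97; pay $1,579.99 → $4,739.98
Month 3: $4,739.98 +$61.62 interest = $4,801.60; pay $1,600.53 → $3,201.07
Month 4: $3,201.07 +$41.61 interest = $3,242.68; pay $1,621.34 → $1,621.34
Month 5: $1,621.34 +$21.08 interest = $1,642.42; pay $1,642.42 → $0.00
Total interest: $100.08 + $81.11 + $61.62 + $41.61 + $21.08 = $305.50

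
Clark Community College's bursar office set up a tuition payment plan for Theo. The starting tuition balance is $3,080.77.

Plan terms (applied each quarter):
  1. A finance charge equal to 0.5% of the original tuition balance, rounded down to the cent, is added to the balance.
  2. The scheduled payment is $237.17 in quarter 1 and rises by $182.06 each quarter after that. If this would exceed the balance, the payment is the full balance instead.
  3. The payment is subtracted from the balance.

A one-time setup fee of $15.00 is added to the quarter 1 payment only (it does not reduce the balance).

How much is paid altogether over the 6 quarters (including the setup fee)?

Quarter 1: opening $3,080.77; interest $15.40 → $3,096.17; payment $237.17 (+ $15.00 fee); balance $2,859.00
Quarter 2: opening $2,859.00; interest $15.40 → $2,874.40; payment $419.23; balance $2,455.17
Quarter 3: opening $2,455.17; interest $15.40 → $2,470.57; payment $601.29; balance $1,869.28
Quarter 4: opening $1,869.28; interest $15.40 → $1,884.68; payment $783.35; balance $1,101.33
Quarter 5: opening $1,101.33; interest $15.40 → $1,116.73; payment $965.41; balance $151.32
Quarter 6: opening $151.32; interest $15.40 → $166.72; payment $166.72; balance $0.00
Total paid: $3,188.17

$3,188.17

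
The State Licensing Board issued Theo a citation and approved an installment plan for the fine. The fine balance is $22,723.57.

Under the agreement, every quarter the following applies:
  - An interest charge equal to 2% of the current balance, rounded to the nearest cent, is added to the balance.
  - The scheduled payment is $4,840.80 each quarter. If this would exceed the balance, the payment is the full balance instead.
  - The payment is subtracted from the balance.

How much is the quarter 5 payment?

# | Opening | Interest | Payment | End bal
1 | $22,723.57 | $454.47 | $4,840.80 | $18,337.24
2 | $18,337.24 | $366.74 | $4,840.80 | $13,863.18
3 | $13,863.18 | $277.26 | $4,840.80 | $9,299.64
4 | $9,299.64 | $185.99 | $4,840.80 | $4,644.83
5 | $4,644.83 | $92.90 | $4,737.73 | $0.00

$4,737.73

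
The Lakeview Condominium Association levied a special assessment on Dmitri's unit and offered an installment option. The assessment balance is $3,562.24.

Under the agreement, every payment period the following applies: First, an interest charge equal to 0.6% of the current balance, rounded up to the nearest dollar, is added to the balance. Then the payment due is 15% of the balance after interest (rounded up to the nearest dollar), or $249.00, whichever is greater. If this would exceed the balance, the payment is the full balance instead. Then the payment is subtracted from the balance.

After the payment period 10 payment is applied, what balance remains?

$419.24

Payment period 1: $3,562.24 +$22.00 interest = $3,584.24; pay $538.00 → $3,046.24
Payment period 2: $3,046.24 +$19.00 interest = $3,065.24; pay $460.00 → $2,605.24
Payment period 3: $2,605.24 +$16.00 interest = $2,621.24; pay $394.00 → $2,227.24
Payment period 4: $2,227.24 +$14.00 interest = $2,241.24; pay $337.00 → $1,904.24
Payment period 5: $1,904.24 +$12.00 interest = $1,916.24; pay $288.00 → $1,628.24
Payment period 6: $1,628.24 +$10.00 interest = $1,638.24; pay $249.00 → $1,389.24
Payment period 7: $1,389.24 +$9.00 interest = $1,398.24; pay $249.00 → $1,149.24
Payment period 8: $1,149.24 +$7.00 interest = $1,156.24; pay $249.00 → $907.24
Payment period 9: $907.24 +$6.00 interest = $913.24; pay $249.00 → $664.24
Payment period 10: $664.24 +$4.00 interest = $668.24; pay $249.00 → $419.24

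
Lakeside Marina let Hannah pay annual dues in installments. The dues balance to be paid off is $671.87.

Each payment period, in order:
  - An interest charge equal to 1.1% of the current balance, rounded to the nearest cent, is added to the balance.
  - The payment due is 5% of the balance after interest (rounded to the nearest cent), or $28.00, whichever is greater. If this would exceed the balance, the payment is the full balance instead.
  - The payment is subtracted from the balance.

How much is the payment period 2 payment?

Payment period 1: $671.87 +$7.39 interest = $679.26; pay $33.96 → $645.30
Payment period 2: $645.30 +$7.10 interest = $652.40; pay $32.62 → $619.78

$32.62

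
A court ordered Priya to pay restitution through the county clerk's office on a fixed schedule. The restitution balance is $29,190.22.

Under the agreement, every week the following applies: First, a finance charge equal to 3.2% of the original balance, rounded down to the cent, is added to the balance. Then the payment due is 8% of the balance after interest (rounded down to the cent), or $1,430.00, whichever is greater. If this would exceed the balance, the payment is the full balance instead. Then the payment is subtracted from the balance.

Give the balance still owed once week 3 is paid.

$25,107.40

# | Opening | Interest | Payment | End bal
1 | $29,190.22 | $934.08 | $2,409.94 | $27,714.36
2 | $27,714.36 | $934.08 | $2,291.87 | $26,356.57
3 | $26,356.57 | $934.08 | $2,183.25 | $25,107.40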